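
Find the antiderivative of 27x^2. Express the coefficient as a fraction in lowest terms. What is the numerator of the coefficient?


Apply the power rule for integration:
integral of ax^n dx = a/(n+1) * x^(n+1) + C
integral of 27x^2 dx
= 27/3 * x^3 + C
= 9 * x^3 + C
The coefficient in lowest terms is 9 = 9/1, so its numerator is 9

9


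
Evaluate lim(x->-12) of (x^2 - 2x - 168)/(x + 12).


Direct substitution gives 0/0, so we factor the numerator.
Factor: (x^2 - 2x - 168) = (x + 12)(x - 14)
Cancel the common factor (x + 12):
(x^2 - 2x - 168)/(x + 12) = (x - 14)
Now substitute x = -12:
= (-12) - (14) = -26

-26


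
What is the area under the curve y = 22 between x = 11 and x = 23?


The area under a constant function y = 22 is a rectangle.
Width = 23 - 11 = 12
Height = 22
Area = width * height
= 12 * 22
= 264

264


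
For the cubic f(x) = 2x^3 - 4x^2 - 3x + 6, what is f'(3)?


Differentiate f(x) = 2x^3 - 4x^2 - 3x + 6 term by term:
f'(x) = 6x^2 - 8x - 3
Substitute x = 3:
f'(3) = 6 * 3^2 - 8 * 3 - 3
= 54 - 24 - 3
= 27

27


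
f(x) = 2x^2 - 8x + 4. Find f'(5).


Differentiate term by term using power and sum rules:
f(x) = 2x^2 - 8x + 4
f'(x) = 4x - 8
Substitute x = 5:
f'(5) = 4 * 5 - 8
= 20 - 8
= 12

12


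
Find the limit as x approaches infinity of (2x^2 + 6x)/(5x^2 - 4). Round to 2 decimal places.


For limits at infinity with equal-degree polynomials,
we compare leading coefficients.
Numerator leading term: 2x^2
Denominator leading term: 5x^2
Divide both by x^2:
lim = (2 + 6/x) / (5 - 4/x^2)
As x -> infinity, the 1/x and 1/x^2 terms vanish:
= 2/5 = 0.40

0.40


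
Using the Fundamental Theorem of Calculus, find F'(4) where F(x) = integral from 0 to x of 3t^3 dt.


By the Fundamental Theorem of Calculus (Part 1):
If F(x) = integral from 0 to x of f(t) dt, then F'(x) = f(x)
Here f(t) = 3t^3
So F'(x) = 3x^3
Evaluate at x = 4:
F'(4) = 3 * 4^3
= 3 * 64
= 192

192


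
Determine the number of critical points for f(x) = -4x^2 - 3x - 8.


Find where f'(x) = 0:
f'(x) = -8x - 3
Set f'(x) = 0:
-8x - 3 = 0
x = 3 / (-8) = -3/8
This is a linear equation in x, so there is exactly one solution.
Number of critical points: 1

1


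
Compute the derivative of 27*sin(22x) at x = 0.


Apply the chain rule to differentiate 27*sin(22x):
d/dx [27*sin(22x)]
= 27 * cos(22x) * d/dx(22x)
= 27 * 22 * cos(22x)
= 594 * cos(22x)
Evaluate at x = 0:
= 594 * cos(0)
= 594 * 1
= 594

594


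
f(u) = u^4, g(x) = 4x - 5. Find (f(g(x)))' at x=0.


Using the chain rule: (f(g(x)))' = f'(g(x)) * g'(x)
First, find g(0):
g(0) = 4 * 0 - 5 = -5
Next, f'(u) = 4u^3
And g'(x) = 4
So f'(g(0)) * g'(0)
= 4 * (-5)^3 * 4
= 4 * (-125) * 4
= -2000

-2000


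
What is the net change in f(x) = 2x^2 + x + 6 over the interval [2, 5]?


Net change = f(b) - f(a)
f(x) = 2x^2 + x + 6
Compute f(5):
f(5) = 2 * 5^2 + 1 * 5 + 6
= 50 + 5 + 6
= 61
Compute f(2):
f(2) = 2 * 2^2 + 1 * 2 + 6
= 8 + 2 + 6
= 16
Net change = 61 - 16 = 45

45


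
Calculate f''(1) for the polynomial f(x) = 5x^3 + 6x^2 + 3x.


First derivative:
f'(x) = 15x^2 + 12x + 3
Second derivative:
f''(x) = 30x + 12
Substitute x = 1:
f''(1) = 30 * 1 + 12
= 30 + 12
= 42

42


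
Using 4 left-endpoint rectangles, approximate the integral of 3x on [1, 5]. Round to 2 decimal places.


Left Riemann sum uses left endpoints of each subinterval.
Interval: [1, 5], n = 4
dx = (5 - 1) / 4 = 1
Left endpoints: [1, 2, 3, 4]
f values: [3, 6, 9, 12]
Sum = dx * (sum of f values)
= 1 * 30
= 30 = 30.00

30.00


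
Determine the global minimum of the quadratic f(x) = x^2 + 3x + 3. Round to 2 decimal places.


For a quadratic f(x) = ax^2 + bx + c with a > 0, the minimum is at the vertex.
Vertex x-coordinate: x = -b/(2a)
x = -(3) / (2 * 1)
x = -3/2
Substitute back to find the minimum value:
f(-3/2) = 1 * (-3/2)^2 + 3 * (-3/2) + 3
= 9/4 - 9/2 + 3
= 3/4 = 0.75

0.75


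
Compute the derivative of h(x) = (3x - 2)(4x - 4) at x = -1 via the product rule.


Let u(x) = 3x - 2 and v(x) = 4x - 4
u'(x) = 3
v'(x) = 4
Product rule: h'(x) = u'(x)*v(x) + u(x)*v'(x)
= 3 * (4x - 4) + (3x - 2) * 4
At x = -1:
u(-1) = 3 * (-1) - 2 = -5
v(-1) = 4 * (-1) - 4 = -8
h'(-1) = 3 * (-8) + (-5) * 4
= -24 - 20
= -44

-44


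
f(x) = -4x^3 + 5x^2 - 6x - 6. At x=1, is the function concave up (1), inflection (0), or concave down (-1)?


Concavity is determined by the sign of f''(x).
f(x) = -4x^3 + 5x^2 - 6x - 6
f'(x) = -12x^2 + 10x - 6
f''(x) = -24x + 10
f''(1) = -24 * 1 + 10
= -24 + 10
= -14
Since f''(1) < 0, the function is concave down (-1)

-1


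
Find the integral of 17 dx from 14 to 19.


The integral of a constant k over [a, b] equals k * (b - a).
integral from 14 to 19 of 17 dx
= 17 * (19 - 14)
= 17 * 5
= 85

85


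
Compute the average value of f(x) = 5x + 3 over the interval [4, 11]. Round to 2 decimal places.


Average value = 1/(b-a) * integral from a to b of f(x) dx
First compute the integral of 5x + 3:
F(x) = (5/2)x^2 + 3x
F(11) = 5/2 * 121 + 3 * 11 = 671/2
F(4) = 5/2 * 16 + 3 * 4 = 52
Integral = 671/2 - 52 = 567/2
Average = (567/2) / (11 - 4) = (567/2) / 7
= 81/2 = 40.50

40.50


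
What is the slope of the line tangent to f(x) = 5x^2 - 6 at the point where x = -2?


The slope of the tangent line equals f'(x) at the point.
f(x) = 5x^2 - 6
f'(x) = 10x
At x = -2:
f'(-2) = 10 * (-2) + 0
= -20 + 0
= -20

-20


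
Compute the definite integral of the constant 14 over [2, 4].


The integral of a constant k over [a, b] equals k * (b - a).
integral from 2 to 4 of 14 dx
= 14 * (4 - 2)
= 14 * 2
= 28

28


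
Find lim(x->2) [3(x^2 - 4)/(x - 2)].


Direct substitution gives 0/0, so we factor the numerator.
Factor: 3(x^2 - 4) = 3 * (x - 2)(x + 2)
Cancel the common factor (x - 2):
3(x^2 - 4)/(x - 2) = 3 * (x + 2)
Now substitute x = 2:
= 3 * (2 + 2) = 12

12


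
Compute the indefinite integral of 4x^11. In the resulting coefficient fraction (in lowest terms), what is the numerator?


Apply the power rule for integration:
integral of ax^n dx = a/(n+1) * x^(n+1) + C
integral of 4x^11 dx
= 4/12 * x^12 + C
= 1/3 * x^12 + C
The coefficient in lowest terms is 1/3, and its numerator is 1

1


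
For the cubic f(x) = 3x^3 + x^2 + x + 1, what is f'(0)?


Differentiate f(x) = 3x^3 + x^2 + x + 1 term by term:
f'(x) = 9x^2 + 2x + 1
Substitute x = 0:
f'(0) = 9 * 0^2 + 2 * 0 + 1
= 0 + 0 + 1
= 1

1


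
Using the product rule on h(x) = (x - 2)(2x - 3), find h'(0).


Let u(x) = x - 2 and v(x) = 2x - 3
u'(x) = 1
v'(x) = 2
Product rule: h'(x) = u'(x)*v(x) + u(x)*v'(x)
= 1 * (2x - 3) + (x - 2) * 2
At x = 0:
u(0) = 1 * 0 - 2 = -2
v(0) = 2 * 0 - 3 = -3
h'(0) = 1 * (-3) + (-2) * 2
= -3 - 4
= -7

-7


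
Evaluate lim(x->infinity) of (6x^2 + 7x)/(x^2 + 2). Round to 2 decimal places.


For limits at infinity with equal-degree polynomials,
we compare leading coefficients.
Numerator leading term: 6x^2
Denominator leading term: x^2
Divide both by x^2:
lim = (6 + 7/x) / (1 + 2/x^2)
As x -> infinity, the 1/x and 1/x^2 terms vanish:
= 6/1 = 6 = 6.00

6.00


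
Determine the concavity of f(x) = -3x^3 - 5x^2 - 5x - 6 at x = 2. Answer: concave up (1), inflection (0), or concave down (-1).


Concavity is determined by the sign of f''(x).
f(x) = -3x^3 - 5x^2 - 5x - 6
f'(x) = -9x^2 - 10x - 5
f''(x) = -18x - 10
f''(2) = -18 * 2 - 10
= -36 - 10
= -46
Since f''(2) < 0, the function is concave down (-1)

-1


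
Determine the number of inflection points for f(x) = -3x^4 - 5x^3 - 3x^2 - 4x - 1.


Inflection points occur where f''(x) = 0 and concavity changes.
f(x) = -3x^4 - 5x^3 - 3x^2 - 4x - 1
f'(x) = -12x^3 - 15x^2 - 6x - 4
f''(x) = -36x^2 - 30x - 6
This is a quadratic in x. Use the discriminant to count real roots.
Discriminant = (-30)^2 - 4 * (-36) * (-6)
= 900 - 864
= 36
Since discriminant > 0, f''(x) = 0 has 2 distinct real solutions.
A quadratic with two distinct real roots changes sign at each root, so concavity changes at both.
Number of inflection points: 2

2


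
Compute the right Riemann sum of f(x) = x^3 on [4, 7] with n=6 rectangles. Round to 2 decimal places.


Right Riemann sum uses right endpoints of each subinterval.
Interval: [4, 7], n = 6
dx = (7 - 4) / 6 = 1/2
Right endpoints: [9/2, 5, 11/2, 6, 13/2, 7]
f values: [729/8, 125, 1331/8, 216, 2197/8, 343]
Sum = dx * (sum of f values)
= 1/2 * 9729/8
= 9729/16 ≈ 608.06

608.06


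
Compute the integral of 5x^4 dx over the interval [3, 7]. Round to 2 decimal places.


Find the antiderivative of 5x^4:
F(x) = 5/5 * x^5
Apply the Fundamental Theorem of Calculus:
F(7) - F(3)
= 5/5 * 7^5 - 5/5 * 3^5
= 5/5 * (16807 - 243)
= 5/5 * 16564
= 16564 = 16564.00

16564.00


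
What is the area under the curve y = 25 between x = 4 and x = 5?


The area under a constant function y = 25 is a rectangle.
Width = 5 - 4 = 1
Height = 25
Area = width * height
= 1 * 25
= 25

25


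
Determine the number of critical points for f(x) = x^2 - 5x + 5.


Find where f'(x) = 0:
f'(x) = 2x - 5
Set f'(x) = 0:
2x - 5 = 0
x = 5 / 2 = 5/2
This is a linear equation in x, so there is exactly one solution.
Number of critical points: 1

1


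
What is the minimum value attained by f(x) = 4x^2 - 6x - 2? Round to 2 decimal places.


For a quadratic f(x) = ax^2 + bx + c with a > 0, the minimum is at the vertex.
Vertex x-coordinate: x = -b/(2a)
x = -(-6) / (2 * 4)
x = 6/8 = 3/4
Substitute back to find the minimum value:
f(3/4) = 4 * (3/4)^2 - 6 * (3/4) - 2
= 9/4 - 9/2 - 2
= -17/4 = -4.25

-4.25


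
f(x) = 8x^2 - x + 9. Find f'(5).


Differentiate term by term using power and sum rules:
f(x) = 8x^2 - x + 9
f'(x) = 16x - 1
Substitute x = 5:
f'(5) = 16 * 5 - 1
= 80 - 1
= 79

79


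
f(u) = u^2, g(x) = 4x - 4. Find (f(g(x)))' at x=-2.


Using the chain rule: (f(g(x)))' = f'(g(x)) * g'(x)
First, find g(-2):
g(-2) = 4 * (-2) - 4 = -12
Next, f'(u) = 2u
And g'(x) = 4
So f'(g(-2)) * g'(-2)
= 2 * (-12) * 4
= -96

-96


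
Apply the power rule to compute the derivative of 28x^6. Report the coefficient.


We apply the power rule: d/dx [ax^n] = a*n * x^(n-1)
d/dx [28x^6]
= 28 * 6 * x^(6-1)
= 168x^5
The coefficient is 168

168


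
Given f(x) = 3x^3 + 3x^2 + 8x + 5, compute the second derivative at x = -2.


First derivative:
f'(x) = 9x^2 + 6x + 8
Second derivative:
f''(x) = 18x + 6
Substitute x = -2:
f''(-2) = 18 * (-2) + 6
= -36 + 6
= -30

-30


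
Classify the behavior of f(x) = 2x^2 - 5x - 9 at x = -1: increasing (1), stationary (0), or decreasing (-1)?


Compute f'(x) to determine behavior:
f'(x) = 4x - 5
f'(-1) = 4 * (-1) - 5
= -4 - 5
= -9
Since f'(-1) < 0, the function is decreasing (-1)

-1


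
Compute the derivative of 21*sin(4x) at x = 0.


Apply the chain rule to differentiate 21*sin(4x):
d/dx [21*sin(4x)]
= 21 * cos(4x) * d/dx(4x)
= 21 * 4 * cos(4x)
= 84 * cos(4x)
Evaluate at x = 0:
= 84 * cos(0)
= 84 * 1
= 84

84


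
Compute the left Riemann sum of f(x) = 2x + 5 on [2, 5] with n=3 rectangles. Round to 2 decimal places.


Left Riemann sum uses left endpoints of each subinterval.
Interval: [2, 5], n = 3
dx = (5 - 2) / 3 = 1
Left endpoints: [2, 3, 4]
f values: [9, 11, 13]
Sum = dx * (sum of f values)
= 1 * 33
= 33 = 33.00

33.00


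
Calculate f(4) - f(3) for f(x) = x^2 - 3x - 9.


Net change = f(b) - f(a)
f(x) = x^2 - 3x - 9
Compute f(4):
f(4) = 1 * 4^2 - 3 * 4 - 9
= 16 - 12 - 9
= -5
Compute f(3):
f(3) = 1 * 3^2 - 3 * 3 - 9
= 9 - 9 - 9
= -9
Net change = -5 - (-9) = 4

4


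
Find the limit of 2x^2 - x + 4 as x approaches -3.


Since polynomials are continuous, we use direct substitution.
lim(x->-3) of 2x^2 - x + 4
= 2 * (-3)^2 - 1 * (-3) + 4
= 18 + 3 + 4
= 25

25


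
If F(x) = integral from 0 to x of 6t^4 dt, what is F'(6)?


By the Fundamental Theorem of Calculus (Part 1):
If F(x) = integral from 0 to x of f(t) dt, then F'(x) = f(x)
Here f(t) = 6t^4
So F'(x) = 6x^4
Evaluate at x = 6:
F'(6) = 6 * 6^4
= 6 * 1296
= 7776

7776


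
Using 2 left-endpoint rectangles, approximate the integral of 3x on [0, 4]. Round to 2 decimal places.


Left Riemann sum uses left endpoints of each subinterval.
Interval: [0, 4], n = 2
dx = (4 - 0) / 2 = 2
Left endpoints: [0, 2]
f values: [0, 6]
Sum = dx * (sum of f values)
= 2 * 6
= 12 = 12.00

12.00


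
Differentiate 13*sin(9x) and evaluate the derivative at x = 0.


Apply the chain rule to differentiate 13*sin(9x):
d/dx [13*sin(9x)]
= 13 * cos(9x) * d/dx(9x)
= 13 * 9 * cos(9x)
= 117 * cos(9x)
Evaluate at x = 0:
= 117 * cos(0)
= 117 * 1
= 117

117


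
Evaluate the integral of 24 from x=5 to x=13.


The integral of a constant k over [a, b] equals k * (b - a).
integral from 5 to 13 of 24 dx
= 24 * (13 - 5)
= 24 * 8
= 192

192


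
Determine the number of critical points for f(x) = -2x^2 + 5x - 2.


Find where f'(x) = 0:
f'(x) = -4x + 5
Set f'(x) = 0:
-4x + 5 = 0
x = -5 / (-4) = 5/4
This is a linear equation in x, so there is exactly one solution.
Number of critical points: 1

1


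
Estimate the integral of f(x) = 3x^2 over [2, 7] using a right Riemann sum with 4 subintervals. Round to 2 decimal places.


Right Riemann sum uses right endpoints of each subinterval.
Interval: [2, 7], n = 4
dx = (7 - 2) / 4 = 5/4
Right endpoints: [13/4, 9/2, 23/4, 7]
f values: [507/16, 243/4, 1587/16, 147]
Sum = dx * (sum of f values)
= 5/4 * 2709/8
= 13545/32 ≈ 423.28

423.28


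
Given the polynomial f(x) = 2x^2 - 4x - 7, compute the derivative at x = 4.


Differentiate term by term using power and sum rules:
f(x) = 2x^2 - 4x - 7
f'(x) = 4x - 4
Substitute x = 4:
f'(4) = 4 * 4 - 4
= 16 - 4
= 12

12


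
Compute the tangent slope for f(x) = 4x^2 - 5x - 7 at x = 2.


The slope of the tangent line equals f'(x) at the point.
f(x) = 4x^2 - 5x - 7
f'(x) = 8x - 5
At x = 2:
f'(2) = 8 * 2 - 5
= 16 - 5
= 11

11


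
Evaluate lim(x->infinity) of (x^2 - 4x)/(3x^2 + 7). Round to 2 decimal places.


For limits at infinity with equal-degree polynomials,
we compare leading coefficients.
Numerator leading term: x^2
Denominator leading term: 3x^2
Divide both by x^2:
lim = (1 - 4/x) / (3 + 7/x^2)
As x -> infinity, the 1/x and 1/x^2 terms vanish:
= 1/3 ≈ 0.33

0.33


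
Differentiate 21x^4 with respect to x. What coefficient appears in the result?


We apply the power rule: d/dx [ax^n] = a*n * x^(n-1)
d/dx [21x^4]
= 21 * 4 * x^(4-1)
= 84x^3
The coefficient is 84

84


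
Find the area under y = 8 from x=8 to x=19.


The area under a constant function y = 8 is a rectangle.
Width = 19 - 8 = 11
Height = 8
Area = width * height
= 11 * 8
= 88

88


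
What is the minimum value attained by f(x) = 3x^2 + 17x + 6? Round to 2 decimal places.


For a quadratic f(x) = ax^2 + bx + c with a > 0, the minimum is at the vertex.
Vertex x-coordinate: x = -b/(2a)
x = -(17) / (2 * 3)
x = -17/6
Substitute back to find the minimum value:
f(-17/6) = 3 * (-17/6)^2 + 17 * (-17/6) + 6
= 289/12 - 289/6 + 6
= -217/12 ≈ -18.08

-18.08


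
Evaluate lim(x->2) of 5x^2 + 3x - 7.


Since polynomials are continuous, we use direct substitution.
lim(x->2) of 5x^2 + 3x - 7
= 5 * 2^2 + 3 * 2 - 7
= 20 + 6 - 7
= 19

19


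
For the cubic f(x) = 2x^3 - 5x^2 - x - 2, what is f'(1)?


Differentiate f(x) = 2x^3 - 5x^2 - x - 2 term by term:
f'(x) = 6x^2 - 10x - 1
Substitute x = 1:
f'(1) = 6 * 1^2 - 10 * 1 - 1
= 6 - 10 - 1
= -5

-5


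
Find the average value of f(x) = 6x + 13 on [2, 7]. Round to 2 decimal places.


Average value = 1/(b-a) * integral from a to b of f(x) dx
First compute the integral of 6x + 13:
F(x) = 3x^2 + 13x
F(7) = 3 * 49 + 13 * 7 = 238
F(2) = 3 * 4 + 13 * 2 = 38
Integral = 238 - 38 = 200
Average = 200 / (7 - 2) = 200 / 5
= 40 = 40.00

40.00


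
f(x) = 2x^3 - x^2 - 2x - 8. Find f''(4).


First derivative:
f'(x) = 6x^2 - 2x - 2
Second derivative:
f''(x) = 12x - 2
Substitute x = 4:
f''(4) = 12 * 4 - 2
= 48 - 2
= 46

46


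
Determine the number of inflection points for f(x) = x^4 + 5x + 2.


Inflection points occur where f''(x) = 0 and concavity changes.
f(x) = x^4 + 5x + 2
f'(x) = 4x^3 + 5
f''(x) = 12x^2
This is a quadratic in x. Use the discriminant to count real roots.
Discriminant = (0)^2 - 4 * 12 * 0
= 0 - 0
= 0
Since discriminant = 0, f''(x) = 0 has a single repeated root.
At a repeated root the quadratic f''(x) touches zero but does not change sign, so concavity does not change.
Number of inflection points: 0

0


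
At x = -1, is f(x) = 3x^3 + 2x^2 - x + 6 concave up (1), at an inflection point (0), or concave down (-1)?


Concavity is determined by the sign of f''(x).
f(x) = 3x^3 + 2x^2 - x + 6
f'(x) = 9x^2 + 4x - 1
f''(x) = 18x + 4
f''(-1) = 18 * (-1) + 4
= -18 + 4
= -14
Since f''(-1) < 0, the function is concave down (-1)

-1


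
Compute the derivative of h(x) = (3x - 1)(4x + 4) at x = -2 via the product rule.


Let u(x) = 3x - 1 and v(x) = 4x + 4
u'(x) = 3
v'(x) = 4
Product rule: h'(x) = u'(x)*v(x) + u(x)*v'(x)
= 3 * (4x + 4) + (3x - 1) * 4
At x = -2:
u(-2) = 3 * (-2) - 1 = -7
v(-2) = 4 * (-2) + 4 = -4
h'(-2) = 3 * (-4) + (-7) * 4
= -12 - 28
= -40

-40


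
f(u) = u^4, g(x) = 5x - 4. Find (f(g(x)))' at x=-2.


Using the chain rule: (f(g(x)))' = f'(g(x)) * g'(x)
First, find g(-2):
g(-2) = 5 * (-2) - 4 = -14
Next, f'(u) = 4u^3
And g'(x) = 5
So f'(g(-2)) * g'(-2)
= 4 * (-14)^3 * 5
= 4 * (-2744) * 5
= -54880

-54880


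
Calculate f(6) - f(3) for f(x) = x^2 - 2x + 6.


Net change = f(b) - f(a)
f(x) = x^2 - 2x + 6
Compute f(6):
f(6) = 1 * 6^2 - 2 * 6 + 6
= 36 - 12 + 6
= 30
Compute f(3):
f(3) = 1 * 3^2 - 2 * 3 + 6
= 9 - 6 + 6
= 9
Net change = 30 - 9 = 21

21


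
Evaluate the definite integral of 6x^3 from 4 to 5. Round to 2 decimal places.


Find the antiderivative of 6x^3:
F(x) = 6/4 * x^4
Apply the Fundamental Theorem of Calculus:
F(5) - F(4)
= 6/4 * 5^4 - 6/4 * 4^4
= 6/4 * (625 - 256)
= 6/4 * 369
= 1107/2 = 553.50

553.50


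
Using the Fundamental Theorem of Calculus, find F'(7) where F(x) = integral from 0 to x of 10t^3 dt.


By the Fundamental Theorem of Calculus (Part 1):
If F(x) = integral from 0 to x of f(t) dt, then F'(x) = f(x)
Here f(t) = 10t^3
So F'(x) = 10x^3
Evaluate at x = 7:
F'(7) = 10 * 7^3
= 10 * 343
= 3430

3430


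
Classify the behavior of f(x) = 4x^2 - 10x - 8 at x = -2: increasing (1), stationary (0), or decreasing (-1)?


Compute f'(x) to determine behavior:
f'(x) = 8x - 10
f'(-2) = 8 * (-2) - 10
= -16 - 10
= -26
Since f'(-2) < 0, the function is decreasing (-1)

-1


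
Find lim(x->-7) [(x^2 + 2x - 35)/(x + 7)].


Direct substitution gives 0/0, so we factor the numerator.
Factor: (x^2 + 2x - 35) = (x + 7)(x - 5)
Cancel the common factor (x + 7):
(x^2 + 2x - 35)/(x + 7) = (x - 5)
Now substitute x = -7:
= (-7) - (5) = -12

-12


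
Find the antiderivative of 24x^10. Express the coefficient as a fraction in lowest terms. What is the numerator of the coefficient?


Apply the power rule for integration:
integral of ax^n dx = a/(n+1) * x^(n+1) + C
integral of 24x^10 dx
= 24/11 * x^11 + C
The coefficient in lowest terms is 24/11, and its numerator is 24

24


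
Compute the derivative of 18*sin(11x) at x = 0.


Apply the chain rule to differentiate 18*sin(11x):
d/dx [18*sin(11x)]
= 18 * cos(11x) * d/dx(11x)
= 18 * 11 * cos(11x)
= 198 * cos(11x)
Evaluate at x = 0:
= 198 * cos(0)
= 198 * 1
= 198

198


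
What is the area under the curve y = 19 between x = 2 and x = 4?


The area under a constant function y = 19 is a rectangle.
Width = 4 - 2 = 2
Height = 19
Area = width * height
= 2 * 19
= 38

38


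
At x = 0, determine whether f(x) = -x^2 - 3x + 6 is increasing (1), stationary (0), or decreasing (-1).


Compute f'(x) to determine behavior:
f'(x) = -2x - 3
f'(0) = -2 * 0 - 3
= 0 - 3
= -3
Since f'(0) < 0, the function is decreasing (-1)

-1


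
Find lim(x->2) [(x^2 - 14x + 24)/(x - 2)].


Direct substitution gives 0/0, so we factor the numerator.
Factor: (x^2 - 14x + 24) = (x - 2)(x - 12)
Cancel the common factor (x - 2):
(x^2 - 14x + 24)/(x - 2) = (x - 12)
Now substitute x = 2:
= (2) - (12) = -10

-10


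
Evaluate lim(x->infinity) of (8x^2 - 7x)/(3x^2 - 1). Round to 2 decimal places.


For limits at infinity with equal-degree polynomials,
we compare leading coefficients.
Numerator leading term: 8x^2
Denominator leading term: 3x^2
Divide both by x^2:
lim = (8 - 7/x) / (3 - 1/x^2)
As x -> infinity, the 1/x and 1/x^2 terms vanish:
= 8/3 ≈ 2.67

2.67


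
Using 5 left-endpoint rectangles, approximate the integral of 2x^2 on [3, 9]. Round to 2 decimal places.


Left Riemann sum uses left endpoints of each subinterval.
Interval: [3, 9], n = 5
dx = (9 - 3) / 5 = 6/5
Left endpoints: [3, 21/5, 27/5, 33/5, 39/5]
f values: [18, 882/25, 1458/25, 2178/25, 3042/25]
Sum = dx * (sum of f values)
= 6/5 * 1602/5
= 9612/25 = 384.48

384.48


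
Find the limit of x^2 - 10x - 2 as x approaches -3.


Since polynomials are continuous, we use direct substitution.
lim(x->-3) of x^2 - 10x - 2
= 1 * (-3)^2 - 10 * (-3) - 2
= 9 + 30 - 2
= 37

37


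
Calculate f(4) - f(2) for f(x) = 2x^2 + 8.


Net change = f(b) - f(a)
f(x) = 2x^2 + 8
Compute f(4):
f(4) = 2 * 4^2 + 0 * 4 + 8
= 32 + 0 + 8
= 40
Compute f(2):
f(2) = 2 * 2^2 + 0 * 2 + 8
= 8 + 0 + 8
= 16
Net change = 40 - 16 = 24

24


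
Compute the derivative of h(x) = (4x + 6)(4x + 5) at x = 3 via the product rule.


Let u(x) = 4x + 6 and v(x) = 4x + 5
u'(x) = 4
v'(x) = 4
Product rule: h'(x) = u'(x)*v(x) + u(x)*v'(x)
= 4 * (4x + 5) + (4x + 6) * 4
At x = 3:
u(3) = 4 * 3 + 6 = 18
v(3) = 4 * 3 + 5 = 17
h'(3) = 4 * 17 + 18 * 4
= 68 + 72
= 140

140


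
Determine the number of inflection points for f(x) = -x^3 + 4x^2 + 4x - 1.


Inflection points occur where f''(x) = 0 and concavity changes.
f(x) = -x^3 + 4x^2 + 4x - 1
f'(x) = -3x^2 + 8x + 4
f''(x) = -6x + 8
Set f''(x) = 0:
-6x + 8 = 0
x = -8 / (-6) = 4/3
Since f''(x) is linear (degree 1), it changes sign at this point.
Therefore there is exactly 1 inflection point.

1


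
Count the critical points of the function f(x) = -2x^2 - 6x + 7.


Find where f'(x) = 0:
f'(x) = -4x - 6
Set f'(x) = 0:
-4x - 6 = 0
x = 6 / (-4) = -3/2
This is a linear equation in x, so there is exactly one solution.
Number of critical points: 1

1


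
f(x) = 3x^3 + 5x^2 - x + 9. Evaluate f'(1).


Differentiate f(x) = 3x^3 + 5x^2 - x + 9 term by term:
f'(x) = 9x^2 + 10x - 1
Substitute x = 1:
f'(1) = 9 * 1^2 + 10 * 1 - 1
= 9 + 10 - 1
= 18

18


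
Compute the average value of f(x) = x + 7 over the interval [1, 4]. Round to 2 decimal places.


Average value = 1/(b-a) * integral from a to b of f(x) dx
First compute the integral of x + 7:
F(x) = (1/2)x^2 + 7x
F(4) = 1/2 * 16 + 7 * 4 = 36
F(1) = 1/2 * 1 + 7 * 1 = 15/2
Integral = 36 - 15/2 = 57/2
Average = (57/2) / (4 - 1) = (57/2) / 3
= 19/2 = 9.50

9.50


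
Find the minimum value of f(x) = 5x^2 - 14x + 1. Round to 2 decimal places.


For a quadratic f(x) = ax^2 + bx + c with a > 0, the minimum is at the vertex.
Vertex x-coordinate: x = -b/(2a)
x = -(-14) / (2 * 5)
x = 14/10 = 7/5
Substitute back to find the minimum value:
f(7/5) = 5 * (7/5)^2 - 14 * (7/5) + 1
= 49/5 - 98/5 + 1
= -44/5 = -8.80

-8.80


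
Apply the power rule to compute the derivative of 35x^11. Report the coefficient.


We apply the power rule: d/dx [ax^n] = a*n * x^(n-1)
d/dx [35x^11]
= 35 * 11 * x^(11-1)
= 385x^10
The coefficient is 385

385


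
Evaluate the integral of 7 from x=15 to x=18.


The integral of a constant k over [a, b] equals k * (b - a).
integral from 15 to 18 of 7 dx
= 7 * (18 - 15)
= 7 * 3
= 21

21


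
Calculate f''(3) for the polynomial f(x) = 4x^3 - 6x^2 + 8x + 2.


First derivative:
f'(x) = 12x^2 - 12x + 8
Second derivative:
f''(x) = 24x - 12
Substitute x = 3:
f''(3) = 24 * 3 - 12
= 72 - 12
= 60

60


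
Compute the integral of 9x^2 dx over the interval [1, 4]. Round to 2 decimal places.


Find the antiderivative of 9x^2:
F(x) = 9/3 * x^3
Apply the Fundamental Theorem of Calculus:
F(4) - F(1)
= 9/3 * 4^3 - 9/3 * 1^3
= 9/3 * (64 - 1)
= 9/3 * 63
= 189 = 189.00

189.00


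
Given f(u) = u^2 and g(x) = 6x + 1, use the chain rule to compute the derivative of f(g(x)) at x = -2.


Using the chain rule: (f(g(x)))' = f'(g(x)) * g'(x)
First, find g(-2):
g(-2) = 6 * (-2) + 1 = -11
Next, f'(u) = 2u
And g'(x) = 6
So f'(g(-2)) * g'(-2)
= 2 * (-11) * 6
= -132

-132


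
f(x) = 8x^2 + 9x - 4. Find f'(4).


Differentiate term by term using power and sum rules:
f(x) = 8x^2 + 9x - 4
f'(x) = 16x + 9
Substitute x = 4:
f'(4) = 16 * 4 + 9
= 64 + 9
= 73

73


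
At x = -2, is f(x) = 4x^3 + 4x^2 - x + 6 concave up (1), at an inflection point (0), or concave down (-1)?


Concavity is determined by the sign of f''(x).
f(x) = 4x^3 + 4x^2 - x + 6
f'(x) = 12x^2 + 8x - 1
f''(x) = 24x + 8
f''(-2) = 24 * (-2) + 8
= -48 + 8
= -40
Since f''(-2) < 0, the function is concave down (-1)

-1


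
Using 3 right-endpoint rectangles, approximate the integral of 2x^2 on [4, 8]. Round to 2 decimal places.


Right Riemann sum uses right endpoints of each subinterval.
Interval: [4, 8], n = 3
dx = (8 - 4) / 3 = 4/3
Right endpoints: [16/3, 20/3, 8]
f values: [512/9, 800/9, 128]
Sum = dx * (sum of f values)
= 4/3 * 2464/9
= 9856/27 ≈ 365.04

365.04


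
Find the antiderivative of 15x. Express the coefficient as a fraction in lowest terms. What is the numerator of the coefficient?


Apply the power rule for integration:
integral of ax^n dx = a/(n+1) * x^(n+1) + C
integral of 15x dx
= 15/2 * x^2 + C
The coefficient in lowest terms is 15/2, and its numerator is 15

15


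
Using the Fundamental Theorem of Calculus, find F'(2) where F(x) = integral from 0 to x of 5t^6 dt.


By the Fundamental Theorem of Calculus (Part 1):
If F(x) = integral from 0 to x of f(t) dt, then F'(x) = f(x)
Here f(t) = 5t^6
So F'(x) = 5x^6
Evaluate at x = 2:
F'(2) = 5 * 2^6
= 5 * 64
= 320

320


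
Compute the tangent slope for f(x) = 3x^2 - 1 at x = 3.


The slope of the tangent line equals f'(x) at the point.
f(x) = 3x^2 - 1
f'(x) = 6x
At x = 3:
f'(3) = 6 * 3 + 0
= 18 + 0
= 18

18


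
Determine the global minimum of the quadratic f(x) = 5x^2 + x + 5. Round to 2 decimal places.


For a quadratic f(x) = ax^2 + bx + c with a > 0, the minimum is at the vertex.
Vertex x-coordinate: x = -b/(2a)
x = -(1) / (2 * 5)
x = -1/10
Substitute back to find the minimum value:
f(-1/10) = 5 * (-1/10)^2 + 1 * (-1/10) + 5
= 1/20 - 1/10 + 5
= 99/20 = 4.95

4.95


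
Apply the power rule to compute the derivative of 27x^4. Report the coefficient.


We apply the power rule: d/dx [ax^n] = a*n * x^(n-1)
d/dx [27x^4]
= 27 * 4 * x^(4-1)
= 108x^3
The coefficient is 108

108


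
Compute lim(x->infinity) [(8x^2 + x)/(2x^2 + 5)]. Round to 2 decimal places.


For limits at infinity with equal-degree polynomials,
we compare leading coefficients.
Numerator leading term: 8x^2
Denominator leading term: 2x^2
Divide both by x^2:
lim = (8 + 1/x) / (2 + 5/x^2)
As x -> infinity, the 1/x and 1/x^2 terms vanish:
= 8/2 = 4 = 4.00

4.00


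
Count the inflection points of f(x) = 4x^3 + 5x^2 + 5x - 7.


Inflection points occur where f''(x) = 0 and concavity changes.
f(x) = 4x^3 + 5x^2 + 5x - 7
f'(x) = 12x^2 + 10x + 5
f''(x) = 24x + 10
Set f''(x) = 0:
24x + 10 = 0
x = -10 / 24 = -5/12
Since f''(x) is linear (degree 1), it changes sign at this point.
Therefore there is exactly 1 inflection point.

1


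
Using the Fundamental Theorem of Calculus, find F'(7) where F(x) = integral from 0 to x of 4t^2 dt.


By the Fundamental Theorem of Calculus (Part 1):
If F(x) = integral from 0 to x of f(t) dt, then F'(x) = f(x)
Here f(t) = 4t^2
So F'(x) = 4x^2
Evaluate at x = 7:
F'(7) = 4 * 7^2
= 4 * 49
= 196

196


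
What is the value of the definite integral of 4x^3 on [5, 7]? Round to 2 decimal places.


Find the antiderivative of 4x^3:
F(x) = 4/4 * x^4
Apply the Fundamental Theorem of Calculus:
F(7) - F(5)
= 4/4 * 7^4 - 4/4 * 5^4
= 4/4 * (2401 - 625)
= 4/4 * 1776
= 1776 = 1776.00

1776.00


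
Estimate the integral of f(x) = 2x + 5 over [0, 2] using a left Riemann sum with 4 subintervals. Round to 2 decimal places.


Left Riemann sum uses left endpoints of each subinterval.
Interval: [0, 2], n = 4
dx = (2 - 0) / 4 = 1/2
Left endpoints: [0, 1/2, 1, 3/2]
f values: [5, 6, 7, 8]
Sum = dx * (sum of f values)
= 1/2 * 26
= 13 = 13.00

13.00


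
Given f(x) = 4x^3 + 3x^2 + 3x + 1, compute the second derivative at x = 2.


First derivative:
f'(x) = 12x^2 + 6x + 3
Second derivative:
f''(x) = 24x + 6
Substitute x = 2:
f''(2) = 24 * 2 + 6
= 48 + 6
= 54

54


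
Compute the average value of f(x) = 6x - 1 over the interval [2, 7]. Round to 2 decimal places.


Average value = 1/(b-a) * integral from a to b of f(x) dx
First compute the integral of 6x - 1:
F(x) = 3x^2 - x
F(7) = 3 * 49 - 1 * 7 = 140
F(2) = 3 * 4 - 1 * 2 = 10
Integral = 140 - 10 = 130
Average = 130 / (7 - 2) = 130 / 5
= 26 = 26.00

26.00


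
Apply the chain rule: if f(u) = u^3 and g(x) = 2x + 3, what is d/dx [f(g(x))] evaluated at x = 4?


Using the chain rule: (f(g(x)))' = f'(g(x)) * g'(x)
First, find g(4):
g(4) = 2 * 4 + 3 = 11
Next, f'(u) = 3u^2
And g'(x) = 2
So f'(g(4)) * g'(4)
= 3 * 11^2 * 2
= 3 * 121 * 2
= 726

726


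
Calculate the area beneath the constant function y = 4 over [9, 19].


The area under a constant function y = 4 is a rectangle.
Width = 19 - 9 = 10
Height = 4
Area = width * height
= 10 * 4
= 40

40


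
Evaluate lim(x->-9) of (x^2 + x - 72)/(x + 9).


Direct substitution gives 0/0, so we factor the numerator.
Factor: (x^2 + x - 72) = (x + 9)(x - 8)
Cancel the common factor (x + 9):
(x^2 + x - 72)/(x + 9) = (x - 8)
Now substitute x = -9:
= (-9) - (8) = -17

-17


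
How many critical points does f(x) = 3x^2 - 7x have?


Find where f'(x) = 0:
f'(x) = 6x - 7
Set f'(x) = 0:
6x - 7 = 0
x = 7 / 6 = 7/6
This is a linear equation in x, so there is exactly one solution.
Number of critical points: 1

1


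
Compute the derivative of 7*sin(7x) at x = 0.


Apply the chain rule to differentiate 7*sin(7x):
d/dx [7*sin(7x)]
= 7 * cos(7x) * d/dx(7x)
= 7 * 7 * cos(7x)
= 49 * cos(7x)
Evaluate at x = 0:
= 49 * cos(0)
= 49 * 1
= 49

49


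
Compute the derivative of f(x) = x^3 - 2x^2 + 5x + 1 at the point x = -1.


Differentiate f(x) = x^3 - 2x^2 + 5x + 1 term by term:
f'(x) = 3x^2 - 4x + 5
Substitute x = -1:
f'(-1) = 3 * (-1)^2 - 4 * (-1) + 5
= 3 + 4 + 5
= 12

12


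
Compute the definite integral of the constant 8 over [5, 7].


The integral of a constant k over [a, b] equals k * (b - a).
integral from 5 to 7 of 8 dx
= 8 * (7 - 5)
= 8 * 2
= 16

16


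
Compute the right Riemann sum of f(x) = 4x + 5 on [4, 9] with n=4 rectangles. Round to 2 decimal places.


Right Riemann sum uses right endpoints of each subinterval.
Interval: [4, 9], n = 4
dx = (9 - 4) / 4 = 5/4
Right endpoints: [21/4, 13/2, 31/4, 9]
f values: [26, 31, 36, 41]
Sum = dx * (sum of f values)
= 5/4 * 134
= 335/2 = 167.50

167.50


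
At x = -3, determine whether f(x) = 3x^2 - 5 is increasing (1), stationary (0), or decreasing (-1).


Compute f'(x) to determine behavior:
f'(x) = 6x
f'(-3) = 6 * (-3) + 0
= -18 + 0
= -18
Since f'(-3) < 0, the function is decreasing (-1)

-1


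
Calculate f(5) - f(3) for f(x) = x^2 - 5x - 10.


Net change = f(b) - f(a)
f(x) = x^2 - 5x - 10
Compute f(5):
f(5) = 1 * 5^2 - 5 * 5 - 10
= 25 - 25 - 10
= -10
Compute f(3):
f(3) = 1 * 3^2 - 5 * 3 - 10
= 9 - 15 - 10
= -16
Net change = -10 - (-16) = 6

6


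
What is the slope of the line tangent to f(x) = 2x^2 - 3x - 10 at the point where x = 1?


The slope of the tangent line equals f'(x) at the point.
f(x) = 2x^2 - 3x - 10
f'(x) = 4x - 3
At x = 1:
f'(1) = 4 * 1 - 3
= 4 - 3
= 1

1


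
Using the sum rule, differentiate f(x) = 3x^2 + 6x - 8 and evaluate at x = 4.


Differentiate term by term using power and sum rules:
f(x) = 3x^2 + 6x - 8
f'(x) = 6x + 6
Substitute x = 4:
f'(4) = 6 * 4 + 6
= 24 + 6
= 30

30


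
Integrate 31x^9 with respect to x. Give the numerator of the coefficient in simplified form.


Apply the power rule for integration:
integral of ax^n dx = a/(n+1) * x^(n+1) + C
integral of 31x^9 dx
= 31/10 * x^10 + C
The coefficient in lowest terms is 31/10, and its numerator is 31

31


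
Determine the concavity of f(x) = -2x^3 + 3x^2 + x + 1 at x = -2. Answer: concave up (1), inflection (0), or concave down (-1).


Concavity is determined by the sign of f''(x).
f(x) = -2x^3 + 3x^2 + x + 1
f'(x) = -6x^2 + 6x + 1
f''(x) = -12x + 6
f''(-2) = -12 * (-2) + 6
= 24 + 6
= 30
Since f''(-2) > 0, the function is concave up (1)

1


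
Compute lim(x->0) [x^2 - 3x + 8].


Since polynomials are continuous, we use direct substitution.
lim(x->0) of x^2 - 3x + 8
= 1 * 0^2 - 3 * 0 + 8
= 0 + 0 + 8
= 8

8


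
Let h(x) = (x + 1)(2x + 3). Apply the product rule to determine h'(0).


Let u(x) = x + 1 and v(x) = 2x + 3
u'(x) = 1
v'(x) = 2
Product rule: h'(x) = u'(x)*v(x) + u(x)*v'(x)
= 1 * (2x + 3) + (x + 1) * 2
At x = 0:
u(0) = 1 * 0 + 1 = 1
v(0) = 2 * 0 + 3 = 3
h'(0) = 1 * 3 + 1 * 2
= 3 + 2
= 5

5


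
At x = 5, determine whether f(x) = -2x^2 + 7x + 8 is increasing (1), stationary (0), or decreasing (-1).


Compute f'(x) to determine behavior:
f'(x) = -4x + 7
f'(5) = -4 * 5 + 7
= -20 + 7
= -13
Since f'(5) < 0, the function is decreasing (-1)

-1


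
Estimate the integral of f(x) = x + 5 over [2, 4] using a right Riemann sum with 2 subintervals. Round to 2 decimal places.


Right Riemann sum uses right endpoints of each subinterval.
Interval: [2, 4], n = 2
dx = (4 - 2) / 2 = 1
Right endpoints: [3, 4]
f values: [8, 9]
Sum = dx * (sum of f values)
= 1 * 17
= 17 = 17.00

17.00


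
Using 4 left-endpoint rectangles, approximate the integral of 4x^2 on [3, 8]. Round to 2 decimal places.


Left Riemann sum uses left endpoints of each subinterval.
Interval: [3, 8], n = 4
dx = (8 - 3) / 4 = 5/4
Left endpoints: [3, 17/4, 11/2, 27/4]
f values: [36, 289/4, 121, 729/4]
Sum = dx * (sum of f values)
= 5/4 * 823/2
= 4115/8 ≈ 514.38

514.38


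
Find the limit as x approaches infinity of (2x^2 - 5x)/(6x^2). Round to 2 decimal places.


For limits at infinity with equal-degree polynomials,
we compare leading coefficients.
Numerator leading term: 2x^2
Denominator leading term: 6x^2
Divide both by x^2:
lim = (2 - 5/x) / (6)
As x -> infinity, the 1/x and 1/x^2 terms vanish:
= 2/6 = 1/3 ≈ 0.33

0.33


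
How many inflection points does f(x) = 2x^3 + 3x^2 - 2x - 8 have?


Inflection points occur where f''(x) = 0 and concavity changes.
f(x) = 2x^3 + 3x^2 - 2x - 8
f'(x) = 6x^2 + 6x - 2
f''(x) = 12x + 6
Set f''(x) = 0:
12x + 6 = 0
x = -6 / 12 = -1/2
Since f''(x) is linear (degree 1), it changes sign at this point.
Therefore there is exactly 1 inflection point.

1


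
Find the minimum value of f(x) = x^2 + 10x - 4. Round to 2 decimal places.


For a quadratic f(x) = ax^2 + bx + c with a > 0, the minimum is at the vertex.
Vertex x-coordinate: x = -b/(2a)
x = -(10) / (2 * 1)
x = -10/2 = -5
Substitute back to find the minimum value:
f(-5) = 1 * (-5)^2 + 10 * (-5) - 4
= 25 - 50 - 4
= -29 = -29.00

-29.00


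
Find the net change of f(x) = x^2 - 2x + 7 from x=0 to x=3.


Net change = f(b) - f(a)
f(x) = x^2 - 2x + 7
Compute f(3):
f(3) = 1 * 3^2 - 2 * 3 + 7
= 9 - 6 + 7
= 10
Compute f(0):
f(0) = 1 * 0^2 - 2 * 0 + 7
= 0 + 0 + 7
= 7
Net change = 10 - 7 = 3

3


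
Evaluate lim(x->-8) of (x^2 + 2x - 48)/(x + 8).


Direct substitution gives 0/0, so we factor the numerator.
Factor: (x^2 + 2x - 48) = (x + 8)(x - 6)
Cancel the common factor (x + 8):
(x^2 + 2x - 48)/(x + 8) = (x - 6)
Now substitute x = -8:
= (-8) - (6) = -14

-14


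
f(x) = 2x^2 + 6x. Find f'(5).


Differentiate term by term using power and sum rules:
f(x) = 2x^2 + 6x
f'(x) = 4x + 6
Substitute x = 5:
f'(5) = 4 * 5 + 6
= 20 + 6
= 26

26


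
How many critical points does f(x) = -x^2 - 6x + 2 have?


Find where f'(x) = 0:
f'(x) = -2x - 6
Set f'(x) = 0:
-2x - 6 = 0
x = 6 / (-2) = -3
This is a linear equation in x, so there is exactly one solution.
Number of critical points: 1

1


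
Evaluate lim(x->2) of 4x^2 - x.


Since polynomials are continuous, we use direct substitution.
lim(x->2) of 4x^2 - x
= 4 * 2^2 - 1 * 2 + 0
= 16 - 2 + 0
= 14

14


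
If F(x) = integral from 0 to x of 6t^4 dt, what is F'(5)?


By the Fundamental Theorem of Calculus (Part 1):
If F(x) = integral from 0 to x of f(t) dt, then F'(x) = f(x)
Here f(t) = 6t^4
So F'(x) = 6x^4
Evaluate at x = 5:
F'(5) = 6 * 5^4
= 6 * 625
= 3750

3750


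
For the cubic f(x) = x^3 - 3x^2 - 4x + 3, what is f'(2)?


Differentiate f(x) = x^3 - 3x^2 - 4x + 3 term by term:
f'(x) = 3x^2 - 6x - 4
Substitute x = 2:
f'(2) = 3 * 2^2 - 6 * 2 - 4
= 12 - 12 - 4
= -4

-4


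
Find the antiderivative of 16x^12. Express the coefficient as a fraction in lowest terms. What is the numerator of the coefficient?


Apply the power rule for integration:
integral of ax^n dx = a/(n+1) * x^(n+1) + C
integral of 16x^12 dx
= 16/13 * x^13 + C
The coefficient in lowest terms is 16/13, and its numerator is 16

16


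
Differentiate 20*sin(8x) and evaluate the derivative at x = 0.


Apply the chain rule to differentiate 20*sin(8x):
d/dx [20*sin(8x)]
= 20 * cos(8x) * d/dx(8x)
= 20 * 8 * cos(8x)
= 160 * cos(8x)
Evaluate at x = 0:
= 160 * cos(0)
= 160 * 1
= 160

160


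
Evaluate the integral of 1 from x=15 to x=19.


The integral of a constant k over [a, b] equals k * (b - a).
integral from 15 to 19 of 1 dx
= 1 * (19 - 15)
= 1 * 4
= 4

4


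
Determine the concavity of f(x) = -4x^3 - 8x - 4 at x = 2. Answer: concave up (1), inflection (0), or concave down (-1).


Concavity is determined by the sign of f''(x).
f(x) = -4x^3 - 8x - 4
f'(x) = -12x^2 - 8
f''(x) = -24x
f''(2) = -24 * 2 + 0
= -48 + 0
= -48
Since f''(2) < 0, the function is concave down (-1)

-1


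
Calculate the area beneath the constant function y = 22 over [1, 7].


The area under a constant function y = 22 is a rectangle.
Width = 7 - 1 = 6
Height = 22
Area = width * height
= 6 * 22
= 132

132


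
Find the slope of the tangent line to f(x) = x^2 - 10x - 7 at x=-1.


The slope of the tangent line equals f'(x) at the point.
f(x) = x^2 - 10x - 7
f'(x) = 2x - 10
At x = -1:
f'(-1) = 2 * (-1) - 10
= -2 - 10
= -12

-12


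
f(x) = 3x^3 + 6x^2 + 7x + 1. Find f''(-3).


First derivative:
f'(x) = 9x^2 + 12x + 7
Second derivative:
f''(x) = 18x + 12
Substitute x = -3:
f''(-3) = 18 * (-3) + 12
= -54 + 12
= -42

-42


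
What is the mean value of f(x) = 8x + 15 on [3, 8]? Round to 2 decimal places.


Average value = 1/(b-a) * integral from a to b of f(x) dx
First compute the integral of 8x + 15:
F(x) = 4x^2 + 15x
F(8) = 4 * 64 + 15 * 8 = 376
F(3) = 4 * 9 + 15 * 3 = 81
Integral = 376 - 81 = 295
Average = 295 / (8 - 3) = 295 / 5
= 59 = 59.00

59.00


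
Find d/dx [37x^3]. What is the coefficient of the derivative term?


We apply the power rule: d/dx [ax^n] = a*n * x^(n-1)
d/dx [37x^3]
= 37 * 3 * x^(3-1)
= 111x^2
The coefficient is 111

111


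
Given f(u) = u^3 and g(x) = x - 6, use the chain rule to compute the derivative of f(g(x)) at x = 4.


Using the chain rule: (f(g(x)))' = f'(g(x)) * g'(x)
First, find g(4):
g(4) = 1 * 4 - 6 = -2
Next, f'(u) = 3u^2
And g'(x) = 1
So f'(g(4)) * g'(4)
= 3 * (-2)^2 * 1
= 3 * 4 * 1
= 12

12


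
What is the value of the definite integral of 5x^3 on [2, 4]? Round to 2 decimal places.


Find the antiderivative of 5x^3:
F(x) = 5/4 * x^4
Apply the Fundamental Theorem of Calculus:
F(4) - F(2)
= 5/4 * 4^4 - 5/4 * 2^4
= 5/4 * (256 - 16)
= 5/4 * 240
= 300 = 300.00

300.00


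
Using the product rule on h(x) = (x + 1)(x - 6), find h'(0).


Let u(x) = x + 1 and v(x) = x - 6
u'(x) = 1
v'(x) = 1
Product rule: h'(x) = u'(x)*v(x) + u(x)*v'(x)
= 1 * (x - 6) + (x + 1) * 1
At x = 0:
u(0) = 1 * 0 + 1 = 1
v(0) = 1 * 0 - 6 = -6
h'(0) = 1 * (-6) + 1 * 1
= -6 + 1
= -5

-5


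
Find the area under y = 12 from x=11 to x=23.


The area under a constant function y = 12 is a rectangle.
Width = 23 - 11 = 12
Height = 12
Area = width * height
= 12 * 12
= 144

144
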